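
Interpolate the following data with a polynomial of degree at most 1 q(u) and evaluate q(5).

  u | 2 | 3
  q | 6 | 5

3

Evaluate each Lagrange basis at u = 5:
L_0(5) = (2)/[(-1)] = -2
L_1(5) = (3)/[(1)] = 3
Sum: 6·(-2) + 5·(3) = 3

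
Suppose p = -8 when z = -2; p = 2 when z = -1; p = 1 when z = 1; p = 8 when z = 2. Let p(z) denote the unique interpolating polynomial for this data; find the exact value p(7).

478

Evaluate each Lagrange basis at z = 7:
L_0(7) = (8)·(6)·(5)/[(-1)·(-3)·(-4)] = -20
L_1(7) = (9)·(6)·(5)/[(1)·(-2)·(-3)] = 45
L_2(7) = (9)·(8)·(5)/[(3)·(2)·(-1)] = -60
L_3(7) = (9)·(8)·(6)/[(4)·(3)·(1)] = 36
Sum: (-8)·(-20) + 2·(45) + 1·(-60) + 8·(36) = 478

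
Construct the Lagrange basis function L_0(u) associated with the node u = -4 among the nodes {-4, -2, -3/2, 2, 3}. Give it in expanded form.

L_0(u) = (1/210)u^4 - (1/140)u^3 - (17/420)u^2 + (1/35)u + 3/35

L_0(u) = (u + 2)(u + 3/2)(u - 2)(u - 3) / [(-2)·(-5/2)·(-6)·(-7)]
       = (u^4 - (3/2)u^3 - (17/2)u^2 + 6u + 18) / (210)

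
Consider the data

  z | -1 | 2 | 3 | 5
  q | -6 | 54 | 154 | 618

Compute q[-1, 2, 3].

20

q[-1,2] = (54 - (-6)) / (2 - (-1)) = 20
q[2,3] = (154 - 54) / (3 - 2) = 100
q[-1,2,3] = (100 - 20) / (3 - (-1)) = 20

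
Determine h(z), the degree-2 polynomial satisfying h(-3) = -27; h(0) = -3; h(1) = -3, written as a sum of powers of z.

h(z) = -2z^2 + 2z - 3

Build the Lagrange basis polynomials:
L_0(z) = z(z - 1) / [12] = (1/12)z^2 - (1/12)z
L_1(z) = (z + 3)(z - 1) / [-3] = -(1/3)z^2 - (2/3)z + 1
L_2(z) = (z + 3)z / [4] = (1/4)z^2 + (3/4)z
h(z) = (-27)·L_0 + (-3)·L_1 + (-3)·L_2
  (-27)·L_0(z) = -(9/4)z^2 + (9/4)z
  (-3)·L_1(z) = z^2 + 2z - 3
  (-3)·L_2(z) = -(3/4)z^2 - (9/4)z
Adding term by term: -2z^2 + 2z - 3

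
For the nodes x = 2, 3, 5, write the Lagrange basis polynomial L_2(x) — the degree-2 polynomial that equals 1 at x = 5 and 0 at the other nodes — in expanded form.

L_2(x) = (x - 2)(x - 3) / [(3)·(2)]
       = (x^2 - 5x + 6) / (6)

L_2(x) = (1/6)x^2 - (5/6)x + 1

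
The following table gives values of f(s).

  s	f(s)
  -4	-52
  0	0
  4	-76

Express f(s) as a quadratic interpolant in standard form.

f(s) = -4s^2 - 3s

L_0(s) = s(s - 4) / [32] = (1/32)s^2 - (1/8)s
L_1(s) = (s + 4)(s - 4) / [-16] = -(1/16)s^2 + 1
L_2(s) = (s + 4)s / [32] = (1/32)s^2 + (1/8)s
f(s) = (-52)·L_0 + 0·L_1 + (-76)·L_2
  (-52)·L_0(s) = -(13/8)s^2 + (13/2)s
  0·L_1(s) = 0
  (-76)·L_2(s) = -(19/8)s^2 - (19/2)s
Adding term by term: -4s^2 - 3s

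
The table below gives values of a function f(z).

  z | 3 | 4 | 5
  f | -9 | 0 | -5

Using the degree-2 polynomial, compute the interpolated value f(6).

-24

Using Newton's divided-difference form:
f[3,4] = (0 - (-9)) / (4 - 3) = 9
f[4,5] = (-5 - 0) / (5 - 4) = -5
f[3,4,5] = (-5 - 9) / (5 - 3) = -7
f(6) = -9 + 9·(3) + (-7)·(3)·(2) = -24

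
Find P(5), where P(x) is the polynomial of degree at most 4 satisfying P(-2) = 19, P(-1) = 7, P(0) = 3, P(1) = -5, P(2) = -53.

Evaluate each Lagrange basis at x = 5:
L_0(5) = (6)·(5)·(4)·(3)/[(-1)·(-2)·(-3)·(-4)] = 15
L_1(5) = (7)·(5)·(4)·(3)/[(1)·(-1)·(-2)·(-3)] = -70
L_2(5) = (7)·(6)·(4)·(3)/[(2)·(1)·(-1)·(-2)] = 126
L_3(5) = (7)·(6)·(5)·(3)/[(3)·(2)·(1)·(-1)] = -105
L_4(5) = (7)·(6)·(5)·(4)/[(4)·(3)·(2)·(1)] = 35
Sum: 19·(15) + 7·(-70) + 3·(126) + (-5)·(-105) + (-53)·(35) = -1157

-1157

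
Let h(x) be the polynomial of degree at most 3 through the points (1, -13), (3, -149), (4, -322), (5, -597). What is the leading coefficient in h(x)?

The leading coefficient equals the top divided difference h[1,3,4,5].
h[1,3] = (-149 - (-13)) / (3 - 1) = -68
h[3,4] = (-322 - (-149)) / (4 - 3) = -173
h[4,5] = (-597 - (-322)) / (5 - 4) = -275
h[1,3,4] = (-173 - (-68)) / (4 - 1) = -35
h[3,4,5] = (-275 - (-173)) / (5 - 3) = -51
h[1,3,4,5] = (-51 - (-35)) / (5 - 1) = -4

-4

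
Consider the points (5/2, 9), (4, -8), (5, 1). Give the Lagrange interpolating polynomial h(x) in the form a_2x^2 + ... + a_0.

h(x) = (122/15)x^2 - (321/5)x + 356/3

Build the Lagrange basis polynomials:
L_0(x) = (x - 4)(x - 5) / [15/4] = (4/15)x^2 - (12/5)x + 16/3
L_1(x) = (x - 5/2)(x - 5) / [-3/2] = -(2/3)x^2 + 5x - 25/3
L_2(x) = (x - 5/2)(x - 4) / [5/2] = (2/5)x^2 - (13/5)x + 4
h(x) = 9·L_0 + (-8)·L_1 + 1·L_2
  9·L_0(x) = (12/5)x^2 - (108/5)x + 48
  (-8)·L_1(x) = (16/3)x^2 - 40x + 200/3
  1·L_2(x) = (2/5)x^2 - (13/5)x + 4
Adding term by term: (122/15)x^2 - (321/5)x + 356/3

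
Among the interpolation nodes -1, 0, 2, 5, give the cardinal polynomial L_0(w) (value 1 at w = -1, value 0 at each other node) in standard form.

L_0(w) = w(w - 2)(w - 5) / [(-1)·(-3)·(-6)]
       = (w^3 - 7w^2 + 10w) / (-18)

L_0(w) = -(1/18)w^3 + (7/18)w^2 - (5/9)w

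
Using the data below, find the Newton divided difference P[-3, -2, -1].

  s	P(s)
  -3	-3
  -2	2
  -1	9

1

P[-3,-2] = (2 - (-3)) / (-2 - (-3)) = 5
P[-2,-1] = (9 - 2) / (-1 - (-2)) = 7
P[-3,-2,-1] = (7 - 5) / (-1 - (-3)) = 1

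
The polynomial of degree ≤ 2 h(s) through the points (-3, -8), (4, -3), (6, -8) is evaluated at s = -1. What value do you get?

Evaluate each Lagrange basis at s = -1:
L_0(-1) = (-5)·(-7)/[(-7)·(-9)] = 5/9
L_1(-1) = (2)·(-7)/[(7)·(-2)] = 1
L_2(-1) = (2)·(-5)/[(9)·(2)] = -5/9
Sum: (-8)·(5/9) + (-3)·(1) + (-8)·(-5/9) = -3

-3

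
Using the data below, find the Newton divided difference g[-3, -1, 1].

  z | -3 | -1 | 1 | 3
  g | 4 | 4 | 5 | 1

1/8

g[-3,-1] = (4 - 4) / (-1 - (-3)) = 0
g[-1,1] = (5 - 4) / (1 - (-1)) = 1/2
g[-3,-1,1] = (1/2 - 0) / (1 - (-3)) = 1/8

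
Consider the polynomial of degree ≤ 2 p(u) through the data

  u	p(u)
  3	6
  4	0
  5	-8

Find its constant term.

12

Build the Lagrange basis polynomials:
L_0(u) = (u - 4)(u - 5) / [2] = (1/2)u^2 - (9/2)u + 10
L_1(u) = (u - 3)(u - 5) / [-1] = -u^2 + 8u - 15
L_2(u) = (u - 3)(u - 4) / [2] = (1/2)u^2 - (7/2)u + 6
p(u) = 6·L_0 + 0·L_1 + (-8)·L_2
Only the constant term is needed; take it from each L_i and combine:
6·(10) + 0·(-15) + (-8)·(6) = 12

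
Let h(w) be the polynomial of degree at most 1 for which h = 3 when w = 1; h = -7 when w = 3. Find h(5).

L_0(5) = (2)/[(-2)] = -1
L_1(5) = (4)/[(2)] = 2
Sum: 3·(-1) + (-7)·(2) = -17

-17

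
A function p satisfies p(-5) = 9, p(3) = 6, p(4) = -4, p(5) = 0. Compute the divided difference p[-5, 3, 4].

p[-5,3] = (6 - 9) / (3 - (-5)) = -3/8
p[3,4] = (-4 - 6) / (4 - 3) = -10
p[-5,3,4] = (-10 - (-3/8)) / (4 - (-5)) = -77/72

-77/72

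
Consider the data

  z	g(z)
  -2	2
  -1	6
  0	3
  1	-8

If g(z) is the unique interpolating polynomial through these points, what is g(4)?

Using Newton's divided-difference form:
g[-2,-1] = (6 - 2) / (-1 - (-2)) = 4
g[-1,0] = (3 - 6) / (0 - (-1)) = -3
g[0,1] = (-8 - 3) / (1 - 0) = -11
g[-2,-1,0] = (-3 - 4) / (0 - (-2)) = -7/2
g[-1,0,1] = (-11 - (-3)) / (1 - (-1)) = -4
g[-2,-1,0,1] = (-4 - (-7/2)) / (1 - (-2)) = -1/6
g(4) = 2 + 4·(6) + (-7/2)·(6)·(5) + (-1/6)·(6)·(5)·(4) = -99

-99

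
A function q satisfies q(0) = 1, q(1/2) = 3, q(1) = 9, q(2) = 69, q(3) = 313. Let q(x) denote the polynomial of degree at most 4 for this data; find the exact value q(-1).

9

Evaluate each Lagrange basis at x = -1:
L_0(-1) = (-3/2)·(-2)·(-3)·(-4)/[(-1/2)·(-1)·(-2)·(-3)] = 12
L_1(-1) = (-1)·(-2)·(-3)·(-4)/[(1/2)·(-1/2)·(-3/2)·(-5/2)] = -128/5
L_2(-1) = (-1)·(-3/2)·(-3)·(-4)/[(1)·(1/2)·(-1)·(-2)] = 18
L_3(-1) = (-1)·(-3/2)·(-2)·(-4)/[(2)·(3/2)·(1)·(-1)] = -4
L_4(-1) = (-1)·(-3/2)·(-2)·(-3)/[(3)·(5/2)·(2)·(1)] = 3/5
Sum: 1·(12) + 3·(-128/5) + 9·(18) + 69·(-4) + 313·(3/5) = 9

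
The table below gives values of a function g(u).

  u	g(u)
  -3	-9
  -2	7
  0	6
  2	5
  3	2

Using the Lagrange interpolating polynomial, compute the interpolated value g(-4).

Evaluate each Lagrange basis at u = -4:
L_0(-4) = (-2)·(-4)·(-6)·(-7)/[(-1)·(-3)·(-5)·(-6)] = 56/15
L_1(-4) = (-1)·(-4)·(-6)·(-7)/[(1)·(-2)·(-4)·(-5)] = -21/5
L_2(-4) = (-1)·(-2)·(-6)·(-7)/[(3)·(2)·(-2)·(-3)] = 7/3
L_3(-4) = (-1)·(-2)·(-4)·(-7)/[(5)·(4)·(2)·(-1)] = -7/5
L_4(-4) = (-1)·(-2)·(-4)·(-6)/[(6)·(5)·(3)·(1)] = 8/15
Sum: (-9)·(56/15) + 7·(-21/5) + 6·(7/3) + 5·(-7/5) + 2·(8/15) = -824/15

-824/15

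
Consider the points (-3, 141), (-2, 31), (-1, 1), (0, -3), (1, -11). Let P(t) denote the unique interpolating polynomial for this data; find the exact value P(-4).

Evaluate each Lagrange basis at t = -4:
L_0(-4) = (-2)·(-3)·(-4)·(-5)/[(-1)·(-2)·(-3)·(-4)] = 5
L_1(-4) = (-1)·(-3)·(-4)·(-5)/[(1)·(-1)·(-2)·(-3)] = -10
L_2(-4) = (-1)·(-2)·(-4)·(-5)/[(2)·(1)·(-1)·(-2)] = 10
L_3(-4) = (-1)·(-2)·(-3)·(-5)/[(3)·(2)·(1)·(-1)] = -5
L_4(-4) = (-1)·(-2)·(-3)·(-4)/[(4)·(3)·(2)·(1)] = 1
Sum: 141·(5) + 31·(-10) + 1·(10) + (-3)·(-5) + (-11)·(1) = 409

409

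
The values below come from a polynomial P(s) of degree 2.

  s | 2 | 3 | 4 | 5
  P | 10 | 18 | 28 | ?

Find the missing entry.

40

The 3 known values determine P uniquely (degree ≤ 2).
L_0(5) = (2)·(1)/[(-1)·(-2)] = 1
L_1(5) = (3)·(1)/[(1)·(-1)] = -3
L_2(5) = (3)·(2)/[(2)·(1)] = 3
Sum: 10·(1) + 18·(-3) + 28·(3) = 40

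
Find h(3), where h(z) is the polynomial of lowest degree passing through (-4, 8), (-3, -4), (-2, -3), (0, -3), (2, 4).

L_0(3) = (6)·(5)·(3)·(1)/[(-1)·(-2)·(-4)·(-6)] = 15/8
L_1(3) = (7)·(5)·(3)·(1)/[(1)·(-1)·(-3)·(-5)] = -7
L_2(3) = (7)·(6)·(3)·(1)/[(2)·(1)·(-2)·(-4)] = 63/8
L_3(3) = (7)·(6)·(5)·(1)/[(4)·(3)·(2)·(-2)] = -35/8
L_4(3) = (7)·(6)·(5)·(3)/[(6)·(5)·(4)·(2)] = 21/8
Sum: 8·(15/8) + (-4)·(-7) + (-3)·(63/8) + (-3)·(-35/8) + 4·(21/8) = 43

43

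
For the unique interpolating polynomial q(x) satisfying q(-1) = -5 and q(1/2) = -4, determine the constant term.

Build the Lagrange basis polynomials:
L_0(x) = (x - 1/2) / [-3/2] = -(2/3)x + 1/3
L_1(x) = (x + 1) / [3/2] = (2/3)x + 2/3
q(x) = (-5)·L_0 + (-4)·L_1
Only the constant term is needed; take it from each L_i and combine:
(-5)·(1/3) + (-4)·(2/3) = -13/3

-13/3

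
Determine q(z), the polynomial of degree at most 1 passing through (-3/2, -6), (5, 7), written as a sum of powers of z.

L_0(z) = (z - 5) / [-13/2] = -(2/13)z + 10/13
L_1(z) = (z + 3/2) / [13/2] = (2/13)z + 3/13
q(z) = (-6)·L_0 + 7·L_1
  (-6)·L_0(z) = (12/13)z - 60/13
  7·L_1(z) = (14/13)z + 21/13
Adding term by term: 2z - 3

q(z) = 2z - 3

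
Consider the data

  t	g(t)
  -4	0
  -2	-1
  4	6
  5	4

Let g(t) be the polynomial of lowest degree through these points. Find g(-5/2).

-1699/1344

Evaluate each Lagrange basis at t = -5/2:
L_0(-5/2) = (-1/2)·(-13/2)·(-15/2)/[(-2)·(-8)·(-9)] = 65/384
L_1(-5/2) = (3/2)·(-13/2)·(-15/2)/[(2)·(-6)·(-7)] = 195/224
L_2(-5/2) = (3/2)·(-1/2)·(-15/2)/[(8)·(6)·(-1)] = -15/128
L_3(-5/2) = (3/2)·(-1/2)·(-13/2)/[(9)·(7)·(1)] = 13/168
Sum: 0 + (-1)·(195/224) + 6·(-15/128) + 4·(13/168) = -1699/1344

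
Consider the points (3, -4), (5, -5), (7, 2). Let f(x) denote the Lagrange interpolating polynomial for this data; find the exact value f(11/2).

-4

L_0(11/2) = (1/2)·(-3/2)/[(-2)·(-4)] = -3/32
L_1(11/2) = (5/2)·(-3/2)/[(2)·(-2)] = 15/16
L_2(11/2) = (5/2)·(1/2)/[(4)·(2)] = 5/32
Sum: (-4)·(-3/32) + (-5)·(15/16) + 2·(5/32) = -4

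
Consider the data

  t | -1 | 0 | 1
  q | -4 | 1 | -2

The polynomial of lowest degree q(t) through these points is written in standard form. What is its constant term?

1

L_0(t) = t(t - 1) / [2] = (1/2)t^2 - (1/2)t
L_1(t) = (t + 1)(t - 1) / [-1] = -t^2 + 1
L_2(t) = (t + 1)t / [2] = (1/2)t^2 + (1/2)t
q(t) = (-4)·L_0 + 1·L_1 + (-2)·L_2
Only the constant term is needed; take it from each L_i and combine:
(-4)·(0) + 1·(1) + (-2)·(0) = 1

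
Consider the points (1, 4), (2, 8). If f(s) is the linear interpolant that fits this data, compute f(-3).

Evaluate each Lagrange basis at s = -3:
L_0(-3) = (-5)/[(-1)] = 5
L_1(-3) = (-4)/[(1)] = -4
Sum: 4·(5) + 8·(-4) = -12

-12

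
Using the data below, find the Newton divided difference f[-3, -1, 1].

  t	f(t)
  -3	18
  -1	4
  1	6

f[-3,-1] = (4 - 18) / (-1 - (-3)) = -7
f[-1,1] = (6 - 4) / (1 - (-1)) = 1
f[-3,-1,1] = (1 - (-7)) / (1 - (-3)) = 2

2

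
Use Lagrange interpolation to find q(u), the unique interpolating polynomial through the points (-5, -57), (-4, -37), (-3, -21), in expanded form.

Build the Lagrange basis polynomials:
L_0(u) = (u + 4)(u + 3) / [2] = (1/2)u^2 + (7/2)u + 6
L_1(u) = (u + 5)(u + 3) / [-1] = -u^2 - 8u - 15
L_2(u) = (u + 5)(u + 4) / [2] = (1/2)u^2 + (9/2)u + 10
q(u) = (-57)·L_0 + (-37)·L_1 + (-21)·L_2
  (-57)·L_0(u) = -(57/2)u^2 - (399/2)u - 342
  (-37)·L_1(u) = 37u^2 + 296u + 555
  (-21)·L_2(u) = -(21/2)u^2 - (189/2)u - 210
Adding term by term: -2u^2 + 2u + 3

q(u) = -2u^2 + 2u + 3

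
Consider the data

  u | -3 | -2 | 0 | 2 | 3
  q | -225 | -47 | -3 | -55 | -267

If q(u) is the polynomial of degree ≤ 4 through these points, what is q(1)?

L_0(1) = (3)·(1)·(-1)·(-2)/[(-1)·(-3)·(-5)·(-6)] = 1/15
L_1(1) = (4)·(1)·(-1)·(-2)/[(1)·(-2)·(-4)·(-5)] = -1/5
L_2(1) = (4)·(3)·(-1)·(-2)/[(3)·(2)·(-2)·(-3)] = 2/3
L_3(1) = (4)·(3)·(1)·(-2)/[(5)·(4)·(2)·(-1)] = 3/5
L_4(1) = (4)·(3)·(1)·(-1)/[(6)·(5)·(3)·(1)] = -2/15
Sum: (-225)·(1/15) + (-47)·(-1/5) + (-3)·(2/3) + (-55)·(3/5) + (-267)·(-2/15) = -5

-5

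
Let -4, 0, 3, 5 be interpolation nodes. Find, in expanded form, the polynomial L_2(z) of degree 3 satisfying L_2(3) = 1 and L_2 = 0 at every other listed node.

L_2(z) = -(1/42)z^3 + (1/42)z^2 + (10/21)z

L_2(z) = (z + 4)z(z - 5) / [(7)·(3)·(-2)]
       = (z^3 - z^2 - 20z) / (-42)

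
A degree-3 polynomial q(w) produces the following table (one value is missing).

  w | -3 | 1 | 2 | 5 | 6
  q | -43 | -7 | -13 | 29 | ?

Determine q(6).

The 4 known values determine q uniquely (degree ≤ 3).
L_0(6) = (5)·(4)·(1)/[(-4)·(-5)·(-8)] = -1/8
L_1(6) = (9)·(4)·(1)/[(4)·(-1)·(-4)] = 9/4
L_2(6) = (9)·(5)·(1)/[(5)·(1)·(-3)] = -3
L_3(6) = (9)·(5)·(4)/[(8)·(4)·(3)] = 15/8
Sum: (-43)·(-1/8) + (-7)·(9/4) + (-13)·(-3) + 29·(15/8) = 83

83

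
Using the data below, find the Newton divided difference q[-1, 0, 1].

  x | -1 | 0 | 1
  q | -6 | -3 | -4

-2

q[-1,0] = (-3 - (-6)) / (0 - (-1)) = 3
q[0,1] = (-4 - (-3)) / (1 - 0) = -1
q[-1,0,1] = (-1 - 3) / (1 - (-1)) = -2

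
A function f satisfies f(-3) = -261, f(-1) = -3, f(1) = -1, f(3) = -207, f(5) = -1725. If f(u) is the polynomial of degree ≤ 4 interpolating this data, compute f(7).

L_0(7) = (8)·(6)·(4)·(2)/[(-2)·(-4)·(-6)·(-8)] = 1
L_1(7) = (10)·(6)·(4)·(2)/[(2)·(-2)·(-4)·(-6)] = -5
L_2(7) = (10)·(8)·(4)·(2)/[(4)·(2)·(-2)·(-4)] = 10
L_3(7) = (10)·(8)·(6)·(2)/[(6)·(4)·(2)·(-2)] = -10
L_4(7) = (10)·(8)·(6)·(4)/[(8)·(6)·(4)·(2)] = 5
Sum: (-261)·(1) + (-3)·(-5) + (-1)·(10) + (-207)·(-10) + (-1725)·(5) = -6811

-6811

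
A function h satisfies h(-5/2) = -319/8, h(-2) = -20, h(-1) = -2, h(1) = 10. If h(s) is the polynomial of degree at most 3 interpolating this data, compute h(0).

2

Using Newton's divided-difference form:
h[-5/2,-2] = (-20 - (-319/8)) / (-2 - (-5/2)) = 159/4
h[-2,-1] = (-2 - (-20)) / (-1 - (-2)) = 18
h[-1,1] = (10 - (-2)) / (1 - (-1)) = 6
h[-5/2,-2,-1] = (18 - 159/4) / (-1 - (-5/2)) = -29/2
h[-2,-1,1] = (6 - 18) / (1 - (-2)) = -4
h[-5/2,-2,-1,1] = (-4 - (-29/2)) / (1 - (-5/2)) = 3
h(0) = -319/8 + (159/4)·(5/2) + (-29/2)·(5/2)·(2) + 3·(5/2)·(2)·(1) = 2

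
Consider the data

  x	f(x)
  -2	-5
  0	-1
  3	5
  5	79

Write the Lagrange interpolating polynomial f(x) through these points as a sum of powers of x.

f(x) = x^3 - x^2 - 4x - 1

L_0(x) = x(x - 3)(x - 5) / [-70] = -(1/70)x^3 + (4/35)x^2 - (3/14)x
L_1(x) = (x + 2)(x - 3)(x - 5) / [30] = (1/30)x^3 - (1/5)x^2 - (1/30)x + 1
L_2(x) = (x + 2)x(x - 5) / [-30] = -(1/30)x^3 + (1/10)x^2 + (1/3)x
L_3(x) = (x + 2)x(x - 3) / [70] = (1/70)x^3 - (1/70)x^2 - (3/35)x
f(x) = (-5)·L_0 + (-1)·L_1 + 5·L_2 + 79·L_3
  (-5)·L_0(x) = (1/14)x^3 - (4/7)x^2 + (15/14)x
  (-1)·L_1(x) = -(1/30)x^3 + (1/5)x^2 + (1/30)x - 1
  5·L_2(x) = -(1/6)x^3 + (1/2)x^2 + (5/3)x
  79·L_3(x) = (79/70)x^3 - (79/70)x^2 - (237/35)x
Adding term by term: x^3 - x^2 - 4x - 1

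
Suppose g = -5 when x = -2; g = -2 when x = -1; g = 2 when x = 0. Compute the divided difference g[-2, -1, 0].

1/2

g[-2,-1] = (-2 - (-5)) / (-1 - (-2)) = 3
g[-1,0] = (2 - (-2)) / (0 - (-1)) = 4
g[-2,-1,0] = (4 - 3) / (0 - (-2)) = 1/2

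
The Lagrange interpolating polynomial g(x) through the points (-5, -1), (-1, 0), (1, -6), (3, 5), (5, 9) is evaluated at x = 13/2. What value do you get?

Evaluate each Lagrange basis at x = 13/2:
L_0(13/2) = (15/2)·(11/2)·(7/2)·(3/2)/[(-4)·(-6)·(-8)·(-10)] = 231/2048
L_1(13/2) = (23/2)·(11/2)·(7/2)·(3/2)/[(4)·(-2)·(-4)·(-6)] = -1771/1024
L_2(13/2) = (23/2)·(15/2)·(7/2)·(3/2)/[(6)·(2)·(-2)·(-4)] = 2415/512
L_3(13/2) = (23/2)·(15/2)·(11/2)·(3/2)/[(8)·(4)·(2)·(-2)] = -11385/2048
L_4(13/2) = (23/2)·(15/2)·(11/2)·(7/2)/[(10)·(6)·(4)·(2)] = 1771/512
Sum: (-1)·(231/2048) + 0 + (-6)·(2415/512) + 5·(-11385/2048) + 9·(1771/512) = -1605/64

-1605/64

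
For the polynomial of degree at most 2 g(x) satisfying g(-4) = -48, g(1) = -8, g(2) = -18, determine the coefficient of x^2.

-3

The leading coefficient equals the top divided difference g[-4,1,2].
g[-4,1] = (-8 - (-48)) / (1 - (-4)) = 8
g[1,2] = (-18 - (-8)) / (2 - 1) = -10
g[-4,1,2] = (-10 - 8) / (2 - (-4)) = -3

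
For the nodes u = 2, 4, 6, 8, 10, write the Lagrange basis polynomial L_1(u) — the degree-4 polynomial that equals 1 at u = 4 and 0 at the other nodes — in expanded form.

L_1(u) = -(1/96)u^4 + (13/48)u^3 - (59/24)u^2 + (107/12)u - 10

L_1(u) = (u - 2)(u - 6)(u - 8)(u - 10) / [(2)·(-2)·(-4)·(-6)]
       = (u^4 - 26u^3 + 236u^2 - 856u + 960) / (-96)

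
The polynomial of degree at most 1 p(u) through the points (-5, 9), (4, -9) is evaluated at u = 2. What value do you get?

L_0(2) = (-2)/[(-9)] = 2/9
L_1(2) = (7)/[(9)] = 7/9
Sum: 9·(2/9) + (-9)·(7/9) = -5

-5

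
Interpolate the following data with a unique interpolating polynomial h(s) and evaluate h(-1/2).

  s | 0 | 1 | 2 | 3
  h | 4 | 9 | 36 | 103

33/8

Evaluate each Lagrange basis at s = -1/2:
L_0(-1/2) = (-3/2)·(-5/2)·(-7/2)/[(-1)·(-2)·(-3)] = 35/16
L_1(-1/2) = (-1/2)·(-5/2)·(-7/2)/[(1)·(-1)·(-2)] = -35/16
L_2(-1/2) = (-1/2)·(-3/2)·(-7/2)/[(2)·(1)·(-1)] = 21/16
L_3(-1/2) = (-1/2)·(-3/2)·(-5/2)/[(3)·(2)·(1)] = -5/16
Sum: 4·(35/16) + 9·(-35/16) + 36·(21/16) + 103·(-5/16) = 33/8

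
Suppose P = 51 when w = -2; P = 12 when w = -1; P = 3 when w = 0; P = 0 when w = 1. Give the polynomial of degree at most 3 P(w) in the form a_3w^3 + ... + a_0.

P(w) = -4w^3 + 3w^2 - 2w + 3

L_0(w) = (w + 1)w(w - 1) / [-6] = -(1/6)w^3 + (1/6)w
L_1(w) = (w + 2)w(w - 1) / [2] = (1/2)w^3 + (1/2)w^2 - w
L_2(w) = (w + 2)(w + 1)(w - 1) / [-2] = -(1/2)w^3 - w^2 + (1/2)w + 1
L_3(w) = (w + 2)(w + 1)w / [6] = (1/6)w^3 + (1/2)w^2 + (1/3)w
P(w) = 51·L_0 + 12·L_1 + 3·L_2 + 0·L_3
  51·L_0(w) = -(17/2)w^3 + (17/2)w
  12·L_1(w) = 6w^3 + 6w^2 - 12w
  3·L_2(w) = -(3/2)w^3 - 3w^2 + (3/2)w + 3
  0·L_3(w) = 0
Adding term by term: -4w^3 + 3w^2 - 2w + 3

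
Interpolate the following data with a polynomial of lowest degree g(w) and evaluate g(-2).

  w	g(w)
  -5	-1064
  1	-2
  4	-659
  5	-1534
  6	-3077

Evaluate each Lagrange basis at w = -2:
L_0(-2) = (-3)·(-6)·(-7)·(-8)/[(-6)·(-9)·(-10)·(-11)] = 28/165
L_1(-2) = (3)·(-6)·(-7)·(-8)/[(6)·(-3)·(-4)·(-5)] = 14/5
L_2(-2) = (3)·(-3)·(-7)·(-8)/[(9)·(3)·(-1)·(-2)] = -28/3
L_3(-2) = (3)·(-3)·(-6)·(-8)/[(10)·(4)·(1)·(-1)] = 54/5
L_4(-2) = (3)·(-3)·(-6)·(-7)/[(11)·(5)·(2)·(1)] = -189/55
Sum: (-1064)·(28/165) + (-2)·(14/5) + (-659)·(-28/3) + (-1534)·(54/5) + (-3077)·(-189/55) = -29

-29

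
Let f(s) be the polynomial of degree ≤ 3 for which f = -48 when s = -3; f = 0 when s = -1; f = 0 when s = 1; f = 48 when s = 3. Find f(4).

Evaluate each Lagrange basis at s = 4:
L_0(4) = (5)·(3)·(1)/[(-2)·(-4)·(-6)] = -5/16
L_1(4) = (7)·(3)·(1)/[(2)·(-2)·(-4)] = 21/16
L_2(4) = (7)·(5)·(1)/[(4)·(2)·(-2)] = -35/16
L_3(4) = (7)·(5)·(3)/[(6)·(4)·(2)] = 35/16
Sum: (-48)·(-5/16) + 0 + 0 + 48·(35/16) = 120

120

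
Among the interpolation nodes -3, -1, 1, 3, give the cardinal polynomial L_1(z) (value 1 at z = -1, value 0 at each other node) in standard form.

L_1(z) = (z + 3)(z - 1)(z - 3) / [(2)·(-2)·(-4)]
       = (z^3 - z^2 - 9z + 9) / (16)

L_1(z) = (1/16)z^3 - (1/16)z^2 - (9/16)z + 9/16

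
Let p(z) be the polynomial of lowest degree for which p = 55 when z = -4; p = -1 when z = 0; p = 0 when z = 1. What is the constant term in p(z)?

Build the Lagrange basis polynomials:
L_0(z) = z(z - 1) / [20] = (1/20)z^2 - (1/20)z
L_1(z) = (z + 4)(z - 1) / [-4] = -(1/4)z^2 - (3/4)z + 1
L_2(z) = (z + 4)z / [5] = (1/5)z^2 + (4/5)z
p(z) = 55·L_0 + (-1)·L_1 + 0·L_2
Only the constant term is needed; take it from each L_i and combine:
55·(0) + (-1)·(1) + 0·(0) = -1

-1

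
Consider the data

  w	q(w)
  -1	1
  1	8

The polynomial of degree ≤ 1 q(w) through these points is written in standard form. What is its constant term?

Build the Lagrange basis polynomials:
L_0(w) = (w - 1) / [-2] = -(1/2)w + 1/2
L_1(w) = (w + 1) / [2] = (1/2)w + 1/2
q(w) = 1·L_0 + 8·L_1
Only the constant term is needed; take it from each L_i and combine:
1·(1/2) + 8·(1/2) = 9/2

9/2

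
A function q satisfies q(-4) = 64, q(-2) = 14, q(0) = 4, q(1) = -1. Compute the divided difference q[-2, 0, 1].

q[-2,0] = (4 - 14) / (0 - (-2)) = -5
q[0,1] = (-1 - 4) / (1 - 0) = -5
q[-2,0,1] = (-5 - (-5)) / (1 - (-2)) = 0

0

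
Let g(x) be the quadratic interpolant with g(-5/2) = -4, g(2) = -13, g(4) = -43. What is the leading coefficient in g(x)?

The leading coefficient equals the top divided difference g[-5/2,2,4].
g[-5/2,2] = (-13 - (-4)) / (2 - (-5/2)) = -2
g[2,4] = (-43 - (-13)) / (4 - 2) = -15
g[-5/2,2,4] = (-15 - (-2)) / (4 - (-5/2)) = -2

-2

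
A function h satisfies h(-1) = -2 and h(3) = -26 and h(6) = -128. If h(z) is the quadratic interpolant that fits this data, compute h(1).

Using Newton's divided-difference form:
h[-1,3] = (-26 - (-2)) / (3 - (-1)) = -6
h[3,6] = (-128 - (-26)) / (6 - 3) = -34
h[-1,3,6] = (-34 - (-6)) / (6 - (-1)) = -4
h(1) = -2 + (-6)·(2) + (-4)·(2)·(-2) = 2

2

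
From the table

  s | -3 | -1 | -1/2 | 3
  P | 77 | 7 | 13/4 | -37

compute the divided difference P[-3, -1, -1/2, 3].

-2

P[-3,-1] = (7 - 77) / (-1 - (-3)) = -35
P[-1,-1/2] = (13/4 - 7) / (-1/2 - (-1)) = -15/2
P[-1/2,3] = (-37 - 13/4) / (3 - (-1/2)) = -23/2
P[-3,-1,-1/2] = (-15/2 - (-35)) / (-1/2 - (-3)) = 11
P[-1,-1/2,3] = (-23/2 - (-15/2)) / (3 - (-1)) = -1
P[-3,-1,-1/2,3] = (-1 - 11) / (3 - (-3)) = -2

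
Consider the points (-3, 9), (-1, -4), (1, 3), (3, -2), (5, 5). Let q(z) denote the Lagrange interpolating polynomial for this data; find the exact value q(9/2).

Evaluate each Lagrange basis at z = 9/2:
L_0(9/2) = (11/2)·(7/2)·(3/2)·(-1/2)/[(-2)·(-4)·(-6)·(-8)] = -77/2048
L_1(9/2) = (15/2)·(7/2)·(3/2)·(-1/2)/[(2)·(-2)·(-4)·(-6)] = 105/512
L_2(9/2) = (15/2)·(11/2)·(3/2)·(-1/2)/[(4)·(2)·(-2)·(-4)] = -495/1024
L_3(9/2) = (15/2)·(11/2)·(7/2)·(-1/2)/[(6)·(4)·(2)·(-2)] = 385/512
L_4(9/2) = (15/2)·(11/2)·(7/2)·(3/2)/[(8)·(6)·(4)·(2)] = 1155/2048
Sum: 9·(-77/2048) + (-4)·(105/512) + 3·(-495/1024) + (-2)·(385/512) + 5·(1155/2048) = -331/256

-331/256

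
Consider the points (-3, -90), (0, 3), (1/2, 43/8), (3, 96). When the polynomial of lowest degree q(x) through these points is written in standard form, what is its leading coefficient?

3

The leading coefficient equals the top divided difference q[-3,0,1/2,3].
q[-3,0] = (3 - (-90)) / (0 - (-3)) = 31
q[0,1/2] = (43/8 - 3) / (1/2 - 0) = 19/4
q[1/2,3] = (96 - 43/8) / (3 - 1/2) = 145/4
q[-3,0,1/2] = (19/4 - 31) / (1/2 - (-3)) = -15/2
q[0,1/2,3] = (145/4 - 19/4) / (3 - 0) = 21/2
q[-3,0,1/2,3] = (21/2 - (-15/2)) / (3 - (-3)) = 3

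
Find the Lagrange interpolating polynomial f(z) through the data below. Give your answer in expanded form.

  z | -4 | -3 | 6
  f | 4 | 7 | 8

f(z) = -(13/45)z^2 + (44/45)z + 188/15

L_0(z) = (z + 3)(z - 6) / [10] = (1/10)z^2 - (3/10)z - 9/5
L_1(z) = (z + 4)(z - 6) / [-9] = -(1/9)z^2 + (2/9)z + 8/3
L_2(z) = (z + 4)(z + 3) / [90] = (1/90)z^2 + (7/90)z + 2/15
f(z) = 4·L_0 + 7·L_1 + 8·L_2
  4·L_0(z) = (2/5)z^2 - (6/5)z - 36/5
  7·L_1(z) = -(7/9)z^2 + (14/9)z + 56/3
  8·L_2(z) = (4/45)z^2 + (28/45)z + 16/15
Adding term by term: -(13/45)z^2 + (44/45)z + 188/15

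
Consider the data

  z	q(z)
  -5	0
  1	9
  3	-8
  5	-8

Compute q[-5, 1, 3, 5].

q[-5,1] = (9 - 0) / (1 - (-5)) = 3/2
q[1,3] = (-8 - 9) / (3 - 1) = -17/2
q[3,5] = (-8 - (-8)) / (5 - 3) = 0
q[-5,1,3] = (-17/2 - 3/2) / (3 - (-5)) = -5/4
q[1,3,5] = (0 - (-17/2)) / (5 - 1) = 17/8
q[-5,1,3,5] = (17/8 - (-5/4)) / (5 - (-5)) = 27/80

27/80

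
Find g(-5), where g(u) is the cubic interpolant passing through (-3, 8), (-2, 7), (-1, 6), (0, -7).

L_0(-5) = (-3)·(-4)·(-5)/[(-1)·(-2)·(-3)] = 10
L_1(-5) = (-2)·(-4)·(-5)/[(1)·(-1)·(-2)] = -20
L_2(-5) = (-2)·(-3)·(-5)/[(2)·(1)·(-1)] = 15
L_3(-5) = (-2)·(-3)·(-4)/[(3)·(2)·(1)] = -4
Sum: 8·(10) + 7·(-20) + 6·(15) + (-7)·(-4) = 58

58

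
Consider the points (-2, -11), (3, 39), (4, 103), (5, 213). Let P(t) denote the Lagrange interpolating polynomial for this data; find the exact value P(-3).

-51

Evaluate each Lagrange basis at t = -3:
L_0(-3) = (-6)·(-7)·(-8)/[(-5)·(-6)·(-7)] = 8/5
L_1(-3) = (-1)·(-7)·(-8)/[(5)·(-1)·(-2)] = -28/5
L_2(-3) = (-1)·(-6)·(-8)/[(6)·(1)·(-1)] = 8
L_3(-3) = (-1)·(-6)·(-7)/[(7)·(2)·(1)] = -3
Sum: (-11)·(8/5) + 39·(-28/5) + 103·(8) + 213·(-3) = -51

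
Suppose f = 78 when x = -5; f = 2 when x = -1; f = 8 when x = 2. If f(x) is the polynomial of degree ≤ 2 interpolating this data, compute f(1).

L_0(1) = (2)·(-1)/[(-4)·(-7)] = -1/14
L_1(1) = (6)·(-1)/[(4)·(-3)] = 1/2
L_2(1) = (6)·(2)/[(7)·(3)] = 4/7
Sum: 78·(-1/14) + 2·(1/2) + 8·(4/7) = 0

0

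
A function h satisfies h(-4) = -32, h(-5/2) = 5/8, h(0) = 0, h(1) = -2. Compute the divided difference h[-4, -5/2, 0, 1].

1

h[-4,-5/2] = (5/8 - (-32)) / (-5/2 - (-4)) = 87/4
h[-5/2,0] = (0 - 5/8) / (0 - (-5/2)) = -1/4
h[0,1] = (-2 - 0) / (1 - 0) = -2
h[-4,-5/2,0] = (-1/4 - 87/4) / (0 - (-4)) = -11/2
h[-5/2,0,1] = (-2 - (-1/4)) / (1 - (-5/2)) = -1/2
h[-4,-5/2,0,1] = (-1/2 - (-11/2)) / (1 - (-4)) = 1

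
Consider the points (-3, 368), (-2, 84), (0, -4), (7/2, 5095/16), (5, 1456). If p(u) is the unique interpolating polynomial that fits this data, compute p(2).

28

Using Newton's divided-difference form:
p[-3,-2] = (84 - 368) / (-2 - (-3)) = -284
p[-2,0] = (-4 - 84) / (0 - (-2)) = -44
p[0,7/2] = (5095/16 - (-4)) / (7/2 - 0) = 737/8
p[7/2,5] = (1456 - 5095/16) / (5 - 7/2) = 6067/8
p[-3,-2,0] = (-44 - (-284)) / (0 - (-3)) = 80
p[-2,0,7/2] = (737/8 - (-44)) / (7/2 - (-2)) = 99/4
p[0,7/2,5] = (6067/8 - 737/8) / (5 - 0) = 533/4
p[-3,-2,0,7/2] = (99/4 - 80) / (7/2 - (-3)) = -17/2
p[-2,0,7/2,5] = (533/4 - 99/4) / (5 - (-2)) = 31/2
p[-3,-2,0,7/2,5] = (31/2 - (-17/2)) / (5 - (-3)) = 3
p(2) = 368 + (-284)·(5) + 80·(5)·(4) + (-17/2)·(5)·(4)·(2) + 3·(5)·(4)·(2)·(-3/2) = 28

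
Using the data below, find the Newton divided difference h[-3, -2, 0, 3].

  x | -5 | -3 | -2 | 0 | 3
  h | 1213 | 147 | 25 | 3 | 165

h[-3,-2] = (25 - 147) / (-2 - (-3)) = -122
h[-2,0] = (3 - 25) / (0 - (-2)) = -11
h[0,3] = (165 - 3) / (3 - 0) = 54
h[-3,-2,0] = (-11 - (-122)) / (0 - (-3)) = 37
h[-2,0,3] = (54 - (-11)) / (3 - (-2)) = 13
h[-3,-2,0,3] = (13 - 37) / (3 - (-3)) = -4

-4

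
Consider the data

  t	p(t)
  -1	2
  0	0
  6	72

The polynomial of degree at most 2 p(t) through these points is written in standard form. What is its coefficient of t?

Build the Lagrange basis polynomials:
L_0(t) = t(t - 6) / [7] = (1/7)t^2 - (6/7)t
L_1(t) = (t + 1)(t - 6) / [-6] = -(1/6)t^2 + (5/6)t + 1
L_2(t) = (t + 1)t / [42] = (1/42)t^2 + (1/42)t
p(t) = 2·L_0 + 0·L_1 + 72·L_2
Only the coefficient of t is needed; take it from each L_i and combine:
2·(-6/7) + 0·(5/6) + 72·(1/42) = 0

0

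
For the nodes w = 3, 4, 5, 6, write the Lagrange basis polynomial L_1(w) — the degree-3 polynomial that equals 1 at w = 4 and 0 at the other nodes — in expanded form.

L_1(w) = (w - 3)(w - 5)(w - 6) / [(1)·(-1)·(-2)]
       = (w^3 - 14w^2 + 63w - 90) / (2)

L_1(w) = (1/2)w^3 - 7w^2 + (63/2)w - 45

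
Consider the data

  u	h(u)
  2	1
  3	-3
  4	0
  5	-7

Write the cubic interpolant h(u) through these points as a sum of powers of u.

Build the Lagrange basis polynomials:
L_0(u) = (u - 3)(u - 4)(u - 5) / [-6] = -(1/6)u^3 + 2u^2 - (47/6)u + 10
L_1(u) = (u - 2)(u - 4)(u - 5) / [2] = (1/2)u^3 - (11/2)u^2 + 19u - 20
L_2(u) = (u - 2)(u - 3)(u - 5) / [-2] = -(1/2)u^3 + 5u^2 - (31/2)u + 15
L_3(u) = (u - 2)(u - 3)(u - 4) / [6] = (1/6)u^3 - (3/2)u^2 + (13/3)u - 4
h(u) = 1·L_0 + (-3)·L_1 + 0·L_2 + (-7)·L_3
  1·L_0(u) = -(1/6)u^3 + 2u^2 - (47/6)u + 10
  (-3)·L_1(u) = -(3/2)u^3 + (33/2)u^2 - 57u + 60
  0·L_2(u) = 0
  (-7)·L_3(u) = -(7/6)u^3 + (21/2)u^2 - (91/3)u + 28
Adding term by term: -(17/6)u^3 + 29u^2 - (571/6)u + 98

h(u) = -(17/6)u^3 + 29u^2 - (571/6)u + 98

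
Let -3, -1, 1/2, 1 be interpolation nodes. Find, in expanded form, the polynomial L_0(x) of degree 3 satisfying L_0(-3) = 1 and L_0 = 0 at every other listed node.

L_0(x) = -(1/28)x^3 + (1/56)x^2 + (1/28)x - 1/56

L_0(x) = (x + 1)(x - 1/2)(x - 1) / [(-2)·(-7/2)·(-4)]
       = (x^3 - (1/2)x^2 - x + 1/2) / (-28)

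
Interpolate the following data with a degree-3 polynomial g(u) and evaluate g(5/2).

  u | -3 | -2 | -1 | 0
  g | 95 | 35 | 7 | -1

L_0(5/2) = (9/2)·(7/2)·(5/2)/[(-1)·(-2)·(-3)] = -105/16
L_1(5/2) = (11/2)·(7/2)·(5/2)/[(1)·(-1)·(-2)] = 385/16
L_2(5/2) = (11/2)·(9/2)·(5/2)/[(2)·(1)·(-1)] = -495/16
L_3(5/2) = (11/2)·(9/2)·(7/2)/[(3)·(2)·(1)] = 231/16
Sum: 95·(-105/16) + 35·(385/16) + 7·(-495/16) + (-1)·(231/16) = -49/4

-49/4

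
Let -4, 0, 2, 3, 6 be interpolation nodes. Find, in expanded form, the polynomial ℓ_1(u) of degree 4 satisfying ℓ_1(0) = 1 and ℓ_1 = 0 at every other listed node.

ℓ_1(u) = (u + 4)(u - 2)(u - 3)(u - 6) / [(4)·(-2)·(-3)·(-6)]
       = (u^4 - 7u^3 - 8u^2 + 108u - 144) / (-144)

ℓ_1(u) = -(1/144)u^4 + (7/144)u^3 + (1/18)u^2 - (3/4)u + 1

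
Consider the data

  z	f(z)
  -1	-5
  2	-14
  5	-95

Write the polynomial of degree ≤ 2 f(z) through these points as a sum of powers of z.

Build the Lagrange basis polynomials:
L_0(z) = (z - 2)(z - 5) / [18] = (1/18)z^2 - (7/18)z + 5/9
L_1(z) = (z + 1)(z - 5) / [-9] = -(1/9)z^2 + (4/9)z + 5/9
L_2(z) = (z + 1)(z - 2) / [18] = (1/18)z^2 - (1/18)z - 1/9
f(z) = (-5)·L_0 + (-14)·L_1 + (-95)·L_2
  (-5)·L_0(z) = -(5/18)z^2 + (35/18)z - 25/9
  (-14)·L_1(z) = (14/9)z^2 - (56/9)z - 70/9
  (-95)·L_2(z) = -(95/18)z^2 + (95/18)z + 95/9
Adding term by term: -4z^2 + z

f(z) = -4z^2 + z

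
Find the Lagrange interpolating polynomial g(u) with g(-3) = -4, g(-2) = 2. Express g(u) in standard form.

g(u) = 6u + 14

Build the Lagrange basis polynomials:
L_0(u) = (u + 2) / [-1] = -u - 2
L_1(u) = (u + 3) / [1] = u + 3
g(u) = (-4)·L_0 + 2·L_1
  (-4)·L_0(u) = 4u + 8
  2·L_1(u) = 2u + 6
Adding term by term: 6u + 14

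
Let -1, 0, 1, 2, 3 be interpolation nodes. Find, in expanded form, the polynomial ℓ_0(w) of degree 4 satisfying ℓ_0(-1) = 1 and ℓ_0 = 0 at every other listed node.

ℓ_0(w) = (1/24)w^4 - (1/4)w^3 + (11/24)w^2 - (1/4)w

ℓ_0(w) = w(w - 1)(w - 2)(w - 3) / [(-1)·(-2)·(-3)·(-4)]
       = (w^4 - 6w^3 + 11w^2 - 6w) / (24)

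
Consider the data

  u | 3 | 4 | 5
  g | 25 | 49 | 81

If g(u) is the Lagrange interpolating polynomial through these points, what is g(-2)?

25

Evaluate each Lagrange basis at u = -2:
L_0(-2) = (-6)·(-7)/[(-1)·(-2)] = 21
L_1(-2) = (-5)·(-7)/[(1)·(-1)] = -35
L_2(-2) = (-5)·(-6)/[(2)·(1)] = 15
Sum: 25·(21) + 49·(-35) + 81·(15) = 25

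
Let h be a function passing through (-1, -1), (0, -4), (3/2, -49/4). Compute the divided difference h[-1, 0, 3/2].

-1

h[-1,0] = (-4 - (-1)) / (0 - (-1)) = -3
h[0,3/2] = (-49/4 - (-4)) / (3/2 - 0) = -11/2
h[-1,0,3/2] = (-11/2 - (-3)) / (3/2 - (-1)) = -1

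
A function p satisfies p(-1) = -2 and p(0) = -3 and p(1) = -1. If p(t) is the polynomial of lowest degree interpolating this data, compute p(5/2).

61/8

Evaluate each Lagrange basis at t = 5/2:
L_0(5/2) = (5/2)·(3/2)/[(-1)·(-2)] = 15/8
L_1(5/2) = (7/2)·(3/2)/[(1)·(-1)] = -21/4
L_2(5/2) = (7/2)·(5/2)/[(2)·(1)] = 35/8
Sum: (-2)·(15/8) + (-3)·(-21/4) + (-1)·(35/8) = 61/8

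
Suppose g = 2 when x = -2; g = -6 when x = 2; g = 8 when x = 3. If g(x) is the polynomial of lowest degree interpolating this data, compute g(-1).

Using Newton's divided-difference form:
g[-2,2] = (-6 - 2) / (2 - (-2)) = -2
g[2,3] = (8 - (-6)) / (3 - 2) = 14
g[-2,2,3] = (14 - (-2)) / (3 - (-2)) = 16/5
g(-1) = 2 + (-2)·(1) + (16/5)·(1)·(-3) = -48/5

-48/5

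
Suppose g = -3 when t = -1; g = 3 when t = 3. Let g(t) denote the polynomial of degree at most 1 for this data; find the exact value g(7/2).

L_0(7/2) = (1/2)/[(-4)] = -1/8
L_1(7/2) = (9/2)/[(4)] = 9/8
Sum: (-3)·(-1/8) + 3·(9/8) = 15/4

15/4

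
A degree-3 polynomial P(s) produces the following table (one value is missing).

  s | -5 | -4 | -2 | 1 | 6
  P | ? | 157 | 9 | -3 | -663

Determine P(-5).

The 4 known values determine P uniquely (degree ≤ 3).
L_0(-5) = (-3)·(-6)·(-11)/[(-2)·(-5)·(-10)] = 99/50
L_1(-5) = (-1)·(-6)·(-11)/[(2)·(-3)·(-8)] = -11/8
L_2(-5) = (-1)·(-3)·(-11)/[(5)·(3)·(-5)] = 11/25
L_3(-5) = (-1)·(-3)·(-6)/[(10)·(8)·(5)] = -9/200
Sum: 157·(99/50) + 9·(-11/8) + (-3)·(11/25) + (-663)·(-9/200) = 327

327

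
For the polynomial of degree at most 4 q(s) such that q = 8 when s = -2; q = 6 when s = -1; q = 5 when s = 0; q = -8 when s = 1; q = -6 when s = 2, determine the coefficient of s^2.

-23/3

Build the Lagrange basis polynomials:
L_0(s) = (s + 1)s(s - 1)(s - 2) / [24] = (1/24)s^4 - (1/12)s^3 - (1/24)s^2 + (1/12)s
L_1(s) = (s + 2)s(s - 1)(s - 2) / [-6] = -(1/6)s^4 + (1/6)s^3 + (2/3)s^2 - (2/3)s
L_2(s) = (s + 2)(s + 1)(s - 1)(s - 2) / [4] = (1/4)s^4 - (5/4)s^2 + 1
L_3(s) = (s + 2)(s + 1)s(s - 2) / [-6] = -(1/6)s^4 - (1/6)s^3 + (2/3)s^2 + (2/3)s
L_4(s) = (s + 2)(s + 1)s(s - 1) / [24] = (1/24)s^4 + (1/12)s^3 - (1/24)s^2 - (1/12)s
q(s) = 8·L_0 + 6·L_1 + 5·L_2 + (-8)·L_3 + (-6)·L_4
Only the coefficient of s^2 is needed; take it from each L_i and combine:
8·(-1/24) + 6·(2/3) + 5·(-5/4) + (-8)·(2/3) + (-6)·(-1/24) = -23/3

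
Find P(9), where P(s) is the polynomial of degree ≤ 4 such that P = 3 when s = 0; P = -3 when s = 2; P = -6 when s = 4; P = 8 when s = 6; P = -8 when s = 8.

-7503/128

Evaluate each Lagrange basis at s = 9:
L_0(9) = (7)·(5)·(3)·(1)/[(-2)·(-4)·(-6)·(-8)] = 35/128
L_1(9) = (9)·(5)·(3)·(1)/[(2)·(-2)·(-4)·(-6)] = -45/32
L_2(9) = (9)·(7)·(3)·(1)/[(4)·(2)·(-2)·(-4)] = 189/64
L_3(9) = (9)·(7)·(5)·(1)/[(6)·(4)·(2)·(-2)] = -105/32
L_4(9) = (9)·(7)·(5)·(3)/[(8)·(6)·(4)·(2)] = 315/128
Sum: 3·(35/128) + (-3)·(-45/32) + (-6)·(189/64) + 8·(-105/32) + (-8)·(315/128) = -7503/128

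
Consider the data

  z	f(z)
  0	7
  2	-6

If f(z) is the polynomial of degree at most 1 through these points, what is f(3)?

-25/2

L_0(3) = (1)/[(-2)] = -1/2
L_1(3) = (3)/[(2)] = 3/2
Sum: 7·(-1/2) + (-6)·(3/2) = -25/2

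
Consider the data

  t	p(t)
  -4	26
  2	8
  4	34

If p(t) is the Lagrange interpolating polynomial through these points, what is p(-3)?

13

L_0(-3) = (-5)·(-7)/[(-6)·(-8)] = 35/48
L_1(-3) = (1)·(-7)/[(6)·(-2)] = 7/12
L_2(-3) = (1)·(-5)/[(8)·(2)] = -5/16
Sum: 26·(35/48) + 8·(7/12) + 34·(-5/16) = 13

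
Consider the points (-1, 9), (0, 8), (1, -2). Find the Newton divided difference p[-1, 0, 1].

p[-1,0] = (8 - 9) / (0 - (-1)) = -1
p[0,1] = (-2 - 8) / (1 - 0) = -10
p[-1,0,1] = (-10 - (-1)) / (1 - (-1)) = -9/2

-9/2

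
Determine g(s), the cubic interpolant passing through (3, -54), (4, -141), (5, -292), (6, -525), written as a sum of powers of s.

Newton's divided differences:
g[3,4] = (-141 - (-54)) / (4 - 3) = -87
g[4,5] = (-292 - (-141)) / (5 - 4) = -151
g[5,6] = (-525 - (-292)) / (6 - 5) = -233
g[3,4,5] = (-151 - (-87)) / (5 - 3) = -32
g[4,5,6] = (-233 - (-151)) / (6 - 4) = -41
g[3,4,5,6] = (-41 - (-32)) / (6 - 3) = -3
g(s) = -54 + (-87)·(s - 3) + (-32)·(s - 3)(s - 4) + (-3)·(s - 3)(s - 4)(s - 5)
Expanding: g(s) = -3s^3 + 4s^2 - 4s + 3

g(s) = -3s^3 + 4s^2 - 4s + 3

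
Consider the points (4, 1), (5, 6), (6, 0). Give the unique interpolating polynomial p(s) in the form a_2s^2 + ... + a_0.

p(s) = -(11/2)s^2 + (109/2)s - 129

Newton's divided differences:
p[4,5] = (6 - 1) / (5 - 4) = 5
p[5,6] = (0 - 6) / (6 - 5) = -6
p[4,5,6] = (-6 - 5) / (6 - 4) = -11/2
p(s) = 1 + 5·(s - 4) + (-11/2)·(s - 4)(s - 5)
Expanding: p(s) = -(11/2)s^2 + (109/2)s - 129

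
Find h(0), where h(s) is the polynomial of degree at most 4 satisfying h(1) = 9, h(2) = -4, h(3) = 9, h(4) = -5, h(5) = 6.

Evaluate each Lagrange basis at s = 0:
L_0(0) = (-2)·(-3)·(-4)·(-5)/[(-1)·(-2)·(-3)·(-4)] = 5
L_1(0) = (-1)·(-3)·(-4)·(-5)/[(1)·(-1)·(-2)·(-3)] = -10
L_2(0) = (-1)·(-2)·(-4)·(-5)/[(2)·(1)·(-1)·(-2)] = 10
L_3(0) = (-1)·(-2)·(-3)·(-5)/[(3)·(2)·(1)·(-1)] = -5
L_4(0) = (-1)·(-2)·(-3)·(-4)/[(4)·(3)·(2)·(1)] = 1
Sum: 9·(5) + (-4)·(-10) + 9·(10) + (-5)·(-5) + 6·(1) = 206

206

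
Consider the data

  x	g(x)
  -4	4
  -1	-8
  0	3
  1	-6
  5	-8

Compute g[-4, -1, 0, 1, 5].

47/90

g[-4,-1] = (-8 - 4) / (-1 - (-4)) = -4
g[-1,0] = (3 - (-8)) / (0 - (-1)) = 11
g[0,1] = (-6 - 3) / (1 - 0) = -9
g[1,5] = (-8 - (-6)) / (5 - 1) = -1/2
g[-4,-1,0] = (11 - (-4)) / (0 - (-4)) = 15/4
g[-1,0,1] = (-9 - 11) / (1 - (-1)) = -10
g[0,1,5] = (-1/2 - (-9)) / (5 - 0) = 17/10
g[-4,-1,0,1] = (-10 - 15/4) / (1 - (-4)) = -11/4
g[-1,0,1,5] = (17/10 - (-10)) / (5 - (-1)) = 39/20
g[-4,-1,0,1,5] = (39/20 - (-11/4)) / (5 - (-4)) = 47/90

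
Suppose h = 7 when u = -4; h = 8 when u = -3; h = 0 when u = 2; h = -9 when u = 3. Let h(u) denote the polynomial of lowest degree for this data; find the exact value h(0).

299/35

L_0(0) = (3)·(-2)·(-3)/[(-1)·(-6)·(-7)] = -3/7
L_1(0) = (4)·(-2)·(-3)/[(1)·(-5)·(-6)] = 4/5
L_2(0) = (4)·(3)·(-3)/[(6)·(5)·(-1)] = 6/5
L_3(0) = (4)·(3)·(-2)/[(7)·(6)·(1)] = -4/7
Sum: 7·(-3/7) + 8·(4/5) + 0 + (-9)·(-4/7) = 299/35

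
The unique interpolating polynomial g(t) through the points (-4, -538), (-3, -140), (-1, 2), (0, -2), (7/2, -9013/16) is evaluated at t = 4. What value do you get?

-938

Evaluate each Lagrange basis at t = 4:
L_0(4) = (7)·(5)·(4)·(1/2)/[(-1)·(-3)·(-4)·(-15/2)] = 7/9
L_1(4) = (8)·(5)·(4)·(1/2)/[(1)·(-2)·(-3)·(-13/2)] = -80/39
L_2(4) = (8)·(7)·(4)·(1/2)/[(3)·(2)·(-1)·(-9/2)] = 112/27
L_3(4) = (8)·(7)·(5)·(1/2)/[(4)·(3)·(1)·(-7/2)] = -10/3
L_4(4) = (8)·(7)·(5)·(4)/[(15/2)·(13/2)·(9/2)·(7/2)] = 512/351
Sum: (-538)·(7/9) + (-140)·(-80/39) + 2·(112/27) + (-2)·(-10/3) + (-9013/16)·(512/351) = -938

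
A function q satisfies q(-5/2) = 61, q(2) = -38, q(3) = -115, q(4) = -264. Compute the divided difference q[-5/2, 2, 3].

q[-5/2,2] = (-38 - 61) / (2 - (-5/2)) = -22
q[2,3] = (-115 - (-38)) / (3 - 2) = -77
q[-5/2,2,3] = (-77 - (-22)) / (3 - (-5/2)) = -10

-10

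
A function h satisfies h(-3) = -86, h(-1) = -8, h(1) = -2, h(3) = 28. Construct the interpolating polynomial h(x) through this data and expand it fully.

h(x) = 2x^3 - 3x^2 + x - 2

Build the Lagrange basis polynomials:
L_0(x) = (x + 1)(x - 1)(x - 3) / [-48] = -(1/48)x^3 + (1/16)x^2 + (1/48)x - 1/16
L_1(x) = (x + 3)(x - 1)(x - 3) / [16] = (1/16)x^3 - (1/16)x^2 - (9/16)x + 9/16
L_2(x) = (x + 3)(x + 1)(x - 3) / [-16] = -(1/16)x^3 - (1/16)x^2 + (9/16)x + 9/16
L_3(x) = (x + 3)(x + 1)(x - 1) / [48] = (1/48)x^3 + (1/16)x^2 - (1/48)x - 1/16
h(x) = (-86)·L_0 + (-8)·L_1 + (-2)·L_2 + 28·L_3
  (-86)·L_0(x) = (43/24)x^3 - (43/8)x^2 - (43/24)x + 43/8
  (-8)·L_1(x) = -(1/2)x^3 + (1/2)x^2 + (9/2)x - 9/2
  (-2)·L_2(x) = (1/8)x^3 + (1/8)x^2 - (9/8)x - 9/8
  28·L_3(x) = (7/12)x^3 + (7/4)x^2 - (7/12)x - 7/4
Adding term by term: 2x^3 - 3x^2 + x - 2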